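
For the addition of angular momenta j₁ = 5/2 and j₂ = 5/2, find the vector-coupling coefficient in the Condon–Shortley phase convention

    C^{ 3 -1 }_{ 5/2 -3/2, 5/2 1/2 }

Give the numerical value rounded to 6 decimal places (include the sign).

+√(1/30) ≈ +0.182574

j₁+j₂−J=2  J+j₁−j₂=3  J−j₁+j₂=3  j₁+j₂+J+1=9
(j₁±m₁, j₂±m₂, J±M) = (1,4,3,2,2,4)
P² = 96/5
sum k=1..2:
  [1] −1/12 = -1/12
  [2] +1/8 = 1/8
S = 1/24
C² = P²·S² = 1/30 ; C = +0.182574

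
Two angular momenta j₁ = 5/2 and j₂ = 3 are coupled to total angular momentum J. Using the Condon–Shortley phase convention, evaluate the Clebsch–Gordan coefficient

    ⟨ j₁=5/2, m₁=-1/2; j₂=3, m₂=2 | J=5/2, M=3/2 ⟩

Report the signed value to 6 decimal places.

j₁+j₂−J=3  J+j₁−j₂=2  J−j₁+j₂=3  j₁+j₂+J+1=9
(j₁±m₁, j₂±m₂, J±M) = (2,3,5,1,4,1)
P² = 288/7
sum k=2..3:
  [2] +1/12 = 1/12
  [3] −1/24 = -1/24
S = 1/24
C² = P²·S² = 1/14 ; C = +0.267261

+√(1/14) ≈ +0.267261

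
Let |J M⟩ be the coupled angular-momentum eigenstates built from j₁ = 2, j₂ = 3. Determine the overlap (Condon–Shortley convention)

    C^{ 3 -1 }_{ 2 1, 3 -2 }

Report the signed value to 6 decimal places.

triangle: 2!·2!·4!/9! = 96/362880
(j±m)!: 3!·1!·1!·5!·2!·4! = 34560
prefactor² = (2J+1)·Δ·N² = 64
  k=0: +1/(0!·2!·1!·1!·1!·3!) = 1/12
  k=1: −1/(1!·1!·0!·0!·2!·4!) = -1/48
Σ = 1/16  ⇒  CG² = 64·1/16² = 1/4
CG = +√(1/4) = +0.500000

+0.500000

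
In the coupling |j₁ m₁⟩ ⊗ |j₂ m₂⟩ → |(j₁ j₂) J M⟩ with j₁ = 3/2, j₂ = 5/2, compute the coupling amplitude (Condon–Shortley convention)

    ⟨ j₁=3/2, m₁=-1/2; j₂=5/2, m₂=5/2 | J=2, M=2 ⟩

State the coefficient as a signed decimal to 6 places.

+0.690066  (= +√(10/21))

√[5·2!1!3!/7! · 1!2!5!0!4!0!] = √(480/7)
  +(−1)^2/∏(2,0,0,3,1,0)! = 1/12  (running 1/12)
⟨..|..⟩ = √(480/7)·(1/12) = +0.690066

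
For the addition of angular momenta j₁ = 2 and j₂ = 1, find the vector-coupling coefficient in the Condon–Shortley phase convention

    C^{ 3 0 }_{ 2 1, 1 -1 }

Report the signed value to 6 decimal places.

triangle: 0!*4!*2!/7! = 48/5040
(j±m)!: 3!*1!*0!*2!*3!*3! = 432
prefactor² = (2J+1)*Δ*N² = 144/5
  k=0: +1/(0!*0!*1!*0!*3!*2!) = 1/12
Σ = 1/12  ⇒  CG² = 144/5*1/12² = 1/5
CG = +√(1/5) = +0.447214

+√(1/5) = +0.447214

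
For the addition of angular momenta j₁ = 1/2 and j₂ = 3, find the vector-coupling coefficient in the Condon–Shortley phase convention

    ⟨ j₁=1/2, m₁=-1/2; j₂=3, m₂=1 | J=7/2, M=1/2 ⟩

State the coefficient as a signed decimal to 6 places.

j₁+j₂−J=0  J+j₁−j₂=1  J−j₁+j₂=6  j₁+j₂+J+1=8
(j₁±m₁, j₂±m₂, J±M) = (0,1,4,2,4,3)
P² = 6912/7
sum k=0..0:
  [0] +1/48 = 1/48
S = 1/48
C² = P²·S² = 3/7 ; C = +0.654654

+0.654654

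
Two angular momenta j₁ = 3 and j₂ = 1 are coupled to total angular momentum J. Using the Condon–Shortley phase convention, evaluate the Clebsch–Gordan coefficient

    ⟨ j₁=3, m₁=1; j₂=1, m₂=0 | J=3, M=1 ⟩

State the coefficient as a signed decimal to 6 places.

+0.288675  (= +√(1/12))

j₁+j₂−J=1  J+j₁−j₂=5  J−j₁+j₂=1  j₁+j₂+J+1=8
(j₁±m₁, j₂±m₂, J±M) = (4,2,1,1,4,2)
P² = 48
sum k=0..1:
  [0] +1/12 = 1/12
  [1] −1/24 = -1/24
S = 1/24
C² = P²·S² = 1/12 ; C = +0.288675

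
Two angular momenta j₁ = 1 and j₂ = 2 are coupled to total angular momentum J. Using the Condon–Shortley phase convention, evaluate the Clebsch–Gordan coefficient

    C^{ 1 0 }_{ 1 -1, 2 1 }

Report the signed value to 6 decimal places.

√[3·2!0!2!/5! · 0!2!3!1!1!1!] = √(6/5)
  +(−1)^2/∏(2,0,0,1,0,1)! = 1/2  (running 1/2)
⟨..|..⟩ = √(6/5)·(1/2) = +0.547723

+√(3/10) ≈ +0.547723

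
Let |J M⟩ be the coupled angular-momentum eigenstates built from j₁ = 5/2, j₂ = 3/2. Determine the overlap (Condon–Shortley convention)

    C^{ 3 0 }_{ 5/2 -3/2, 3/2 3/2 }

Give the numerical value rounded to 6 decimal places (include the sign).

-0.547723  (= −√(3/10))

triangle: 1!*4!*2!/8! = 48/40320
(j±m)!: 1!*4!*3!*0!*3!*3! = 5184
prefactor² = (2J+1)*Δ*N² = 216/5
  k=1: −1/(1!*0!*3!*2!*1!*0!) = -1/12
Σ = -1/12  ⇒  CG² = 216/5*(-1/12)² = 3/10
CG = −√(3/10) = -0.547723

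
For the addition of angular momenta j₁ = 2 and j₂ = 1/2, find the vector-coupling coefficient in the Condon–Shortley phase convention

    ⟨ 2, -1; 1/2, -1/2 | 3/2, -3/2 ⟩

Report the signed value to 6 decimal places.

√[4·1!3!0!/5! · 1!3!0!1!0!3!] = √(36/5)
  +(−1)^0/∏(0,1,3,0,0,0)! = 1/6  (running 1/6)
⟨..|..⟩ = √(36/5)·(1/6) = +0.447214

+0.447214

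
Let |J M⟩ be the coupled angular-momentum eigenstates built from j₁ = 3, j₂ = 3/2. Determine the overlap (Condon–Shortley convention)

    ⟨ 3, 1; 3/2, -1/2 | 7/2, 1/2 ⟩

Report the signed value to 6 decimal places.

+√(2/7) ≈ +0.534522

√[8·1!5!2!/9! · 4!2!1!2!4!3!] = √(512/7)
  +(−1)^0/∏(0,1,2,1,3,1)! = 1/12  (running 1/12)
  +(−1)^1/∏(1,0,1,0,4,2)! = -1/48  (running 1/16)
⟨..|..⟩ = √(512/7)·(1/16) = +0.534522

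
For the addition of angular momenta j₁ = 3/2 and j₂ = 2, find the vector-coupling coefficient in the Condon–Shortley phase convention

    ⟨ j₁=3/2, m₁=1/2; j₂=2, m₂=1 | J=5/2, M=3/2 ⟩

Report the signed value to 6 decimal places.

−√(1/35) = -0.169031

j₁+j₂−J=1  J+j₁−j₂=2  J−j₁+j₂=3  j₁+j₂+J+1=7
(j₁±m₁, j₂±m₂, J±M) = (2,1,3,1,4,1)
P² = 144/35
sum k=0..1:
  [0] +1/6 = 1/6
  [1] −1/4 = -1/4
S = -1/12
C² = P²·S² = 1/35 ; C = -0.169031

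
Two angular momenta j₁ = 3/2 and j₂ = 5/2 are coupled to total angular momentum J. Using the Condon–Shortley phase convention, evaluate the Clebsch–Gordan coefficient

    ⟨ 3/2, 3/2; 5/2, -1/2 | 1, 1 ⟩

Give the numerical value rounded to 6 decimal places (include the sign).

+√(1/20) = +0.223607

√[3·3!0!2!/6! · 3!0!2!3!2!0!] = √(36/5)
  +(−1)^0/∏(0,3,0,2,0,0)! = 1/12  (running 1/12)
⟨..|..⟩ = √(36/5)·(1/12) = +0.223607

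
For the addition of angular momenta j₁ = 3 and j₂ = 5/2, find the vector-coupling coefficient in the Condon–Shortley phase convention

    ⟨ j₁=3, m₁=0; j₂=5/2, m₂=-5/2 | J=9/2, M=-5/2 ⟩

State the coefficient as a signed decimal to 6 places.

√[10·1!5!4!/11! · 3!3!0!5!2!7!] = √(345600/11)
  +(−1)^0/∏(0,1,3,0,2,4)! = 1/288  (running 1/288)
⟨..|..⟩ = √(345600/11)·(1/288) = +0.615457

+√(25/66) = +0.615457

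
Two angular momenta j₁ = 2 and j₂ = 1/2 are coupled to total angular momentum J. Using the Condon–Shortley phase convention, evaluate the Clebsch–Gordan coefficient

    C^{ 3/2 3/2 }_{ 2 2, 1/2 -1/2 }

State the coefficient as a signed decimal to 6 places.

+0.894427

triangle: 1!*3!*0!/5! = 6/120
(j±m)!: 4!*0!*0!*1!*3!*0! = 144
prefactor² = (2J+1)*Δ*N² = 144/5
  k=0: +1/(0!*1!*0!*0!*3!*0!) = 1/6
Σ = 1/6  ⇒  CG² = 144/5*1/6² = 4/5
CG = +√(4/5) = +0.894427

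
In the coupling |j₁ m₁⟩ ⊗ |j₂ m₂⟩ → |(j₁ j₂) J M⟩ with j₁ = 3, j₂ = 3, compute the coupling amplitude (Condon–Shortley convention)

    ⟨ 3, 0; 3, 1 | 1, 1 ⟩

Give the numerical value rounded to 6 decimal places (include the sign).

-0.462910  (= −√(3/14))

j₁+j₂−J=5  J+j₁−j₂=1  J−j₁+j₂=1  j₁+j₂+J+1=8
(j₁±m₁, j₂±m₂, J±M) = (3,3,4,2,2,0)
P² = 216/7
sum k=3..3:
  [3] −1/12 = -1/12
S = -1/12
C² = P²·S² = 3/14 ; C = -0.462910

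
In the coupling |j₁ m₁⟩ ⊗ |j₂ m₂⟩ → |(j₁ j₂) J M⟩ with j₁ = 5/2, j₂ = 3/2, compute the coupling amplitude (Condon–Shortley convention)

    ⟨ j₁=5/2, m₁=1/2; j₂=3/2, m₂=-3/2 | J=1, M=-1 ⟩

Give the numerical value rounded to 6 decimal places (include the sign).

+√(1/20) ≈ +0.223607

√[3·3!2!0!/6! · 3!2!0!3!0!2!] = √(36/5)
  +(−1)^0/∏(0,3,2,0,0,0)! = 1/12  (running 1/12)
⟨..|..⟩ = √(36/5)·(1/12) = +0.223607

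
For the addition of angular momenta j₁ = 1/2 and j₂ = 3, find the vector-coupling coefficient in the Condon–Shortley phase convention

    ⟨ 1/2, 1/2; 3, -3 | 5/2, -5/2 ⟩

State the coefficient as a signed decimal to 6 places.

triangle: 1!×0!×5!/7! = 120/5040
(j±m)!: 1!×0!×0!×6!×0!×5! = 86400
prefactor² = (2J+1)×Δ×N² = 86400/7
  k=0: +1/(0!×1!×0!×0!×0!×5!) = 1/120
Σ = 1/120  ⇒  CG² = 86400/7×1/120² = 6/7
CG = +√(6/7) = +0.925820

+0.925820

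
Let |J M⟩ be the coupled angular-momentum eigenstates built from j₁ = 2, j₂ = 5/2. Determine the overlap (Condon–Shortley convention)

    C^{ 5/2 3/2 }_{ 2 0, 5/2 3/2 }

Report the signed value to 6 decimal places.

j₁+j₂−J=2  J+j₁−j₂=2  J−j₁+j₂=3  j₁+j₂+J+1=8
(j₁±m₁, j₂±m₂, J±M) = (2,2,4,1,4,1)
P² = 288/35
sum k=1..2:
  [1] −1/6 = -1/6
  [2] +1/8 = 1/8
S = -1/24
C² = P²·S² = 1/70 ; C = -0.119523

−√(1/70) ≈ -0.119523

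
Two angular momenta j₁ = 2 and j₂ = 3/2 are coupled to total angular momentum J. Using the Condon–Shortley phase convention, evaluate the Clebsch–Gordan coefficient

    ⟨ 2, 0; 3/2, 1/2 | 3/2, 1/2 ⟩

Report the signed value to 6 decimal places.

−√(1/5) ≈ -0.447214

√[4·2!2!1!/6! · 2!2!2!1!2!1!] = √(16/45)
  +(−1)^1/∏(1,1,1,1,1,0)! = -1  (running -1)
  +(−1)^2/∏(2,0,0,0,2,1)! = 1/4  (running -3/4)
⟨..|..⟩ = √(16/45)·(-3/4) = -0.447214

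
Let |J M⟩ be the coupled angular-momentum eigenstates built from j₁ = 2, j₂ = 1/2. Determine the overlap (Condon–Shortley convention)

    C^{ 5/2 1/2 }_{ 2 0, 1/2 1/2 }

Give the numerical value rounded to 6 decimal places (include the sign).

+√(3/5) = +0.774597

j₁+j₂−J=0  J+j₁−j₂=4  J−j₁+j₂=1  j₁+j₂+J+1=6
(j₁±m₁, j₂±m₂, J±M) = (2,2,1,0,3,2)
P² = 48/5
sum k=0..0:
  [0] +1/4 = 1/4
S = 1/4
C² = P²·S² = 3/5 ; C = +0.774597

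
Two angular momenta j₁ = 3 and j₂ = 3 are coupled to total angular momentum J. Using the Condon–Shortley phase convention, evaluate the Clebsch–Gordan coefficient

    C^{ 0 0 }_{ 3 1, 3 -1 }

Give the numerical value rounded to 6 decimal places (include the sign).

+0.377964

triangle: 6!·0!·0!/7! = 720/5040
(j±m)!: 4!·2!·2!·4!·0!·0! = 2304
prefactor² = (2J+1)·Δ·N² = 2304/7
  k=2: +1/(2!·4!·0!·0!·0!·0!) = 1/48
Σ = 1/48  ⇒  CG² = 2304/7·1/48² = 1/7
CG = +√(1/7) = +0.377964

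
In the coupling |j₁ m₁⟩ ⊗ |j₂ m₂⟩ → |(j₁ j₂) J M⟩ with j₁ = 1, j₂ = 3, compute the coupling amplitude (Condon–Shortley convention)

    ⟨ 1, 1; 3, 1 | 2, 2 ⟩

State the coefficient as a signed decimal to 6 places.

j₁+j₂−J=2  J+j₁−j₂=0  J−j₁+j₂=4  j₁+j₂+J+1=7
(j₁±m₁, j₂±m₂, J±M) = (2,0,4,2,4,0)
P² = 768/7
sum k=0..0:
  [0] +1/48 = 1/48
S = 1/48
C² = P²·S² = 1/21 ; C = +0.218218

+0.218218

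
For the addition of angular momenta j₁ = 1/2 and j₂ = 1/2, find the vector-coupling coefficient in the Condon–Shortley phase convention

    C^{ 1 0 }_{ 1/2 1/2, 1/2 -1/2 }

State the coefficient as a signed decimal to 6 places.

+√(1/2) = +0.707107

triangle: 0!*1!*1!/3! = 1/6
(j±m)!: 1!*0!*0!*1!*1!*1! = 1
prefactor² = (2J+1)*Δ*N² = 1/2
  k=0: +1/(0!*0!*0!*0!*1!*1!) = 1
Σ = 1  ⇒  CG² = 1/2*1² = 1/2
CG = +√(1/2) = +0.707107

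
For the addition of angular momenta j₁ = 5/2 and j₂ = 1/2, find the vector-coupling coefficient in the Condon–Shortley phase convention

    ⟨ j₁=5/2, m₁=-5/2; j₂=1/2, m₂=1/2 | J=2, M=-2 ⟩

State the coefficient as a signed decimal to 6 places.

triangle: 1!×4!×0!/6! = 24/720
(j±m)!: 0!×5!×1!×0!×0!×4! = 2880
prefactor² = (2J+1)×Δ×N² = 480
  k=1: −1/(1!×0!×4!×0!×0!×0!) = -1/24
Σ = -1/24  ⇒  CG² = 480×(-1/24)² = 5/6
CG = −√(5/6) = -0.912871

−√(5/6) = -0.912871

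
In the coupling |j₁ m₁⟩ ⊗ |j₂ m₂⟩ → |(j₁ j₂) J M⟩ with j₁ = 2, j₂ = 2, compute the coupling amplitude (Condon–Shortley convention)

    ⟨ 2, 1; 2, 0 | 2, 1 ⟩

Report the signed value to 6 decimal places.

√[5·2!2!2!/7! · 3!1!2!2!3!1!] = √(8/7)
  +(−1)^0/∏(0,2,1,2,1,0)! = 1/4  (running 1/4)
  +(−1)^1/∏(1,1,0,1,2,1)! = -1/2  (running -1/4)
⟨..|..⟩ = √(8/7)·(-1/4) = -0.267261

−√(1/14) ≈ -0.267261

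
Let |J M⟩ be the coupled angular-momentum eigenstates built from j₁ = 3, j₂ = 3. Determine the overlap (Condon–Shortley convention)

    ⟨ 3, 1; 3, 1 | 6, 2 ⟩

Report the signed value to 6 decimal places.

√[13·0!6!6!/13! · 4!2!4!2!8!4!] = √(26542080/11)
  +(−1)^0/∏(0,0,2,4,4,2)! = 1/2304  (running 1/2304)
⟨..|..⟩ = √(26542080/11)·(1/2304) = +0.674200

+√(5/11) ≈ +0.674200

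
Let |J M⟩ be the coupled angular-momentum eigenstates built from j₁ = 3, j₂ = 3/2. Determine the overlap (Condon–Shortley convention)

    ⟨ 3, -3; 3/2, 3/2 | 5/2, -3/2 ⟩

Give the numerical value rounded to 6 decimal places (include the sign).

√[6·2!4!1!/8! · 0!6!3!0!1!4!] = √(5184/7)
  +(−1)^2/∏(2,0,4,1,0,0)! = 1/48  (running 1/48)
⟨..|..⟩ = √(5184/7)·(1/48) = +0.566947

+0.566947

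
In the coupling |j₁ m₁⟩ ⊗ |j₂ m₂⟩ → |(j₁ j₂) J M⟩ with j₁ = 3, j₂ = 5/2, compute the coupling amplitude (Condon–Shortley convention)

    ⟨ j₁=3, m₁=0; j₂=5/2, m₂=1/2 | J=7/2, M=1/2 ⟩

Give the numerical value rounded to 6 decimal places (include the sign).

√[8·2!4!3!/10! · 3!3!3!2!4!3!] = √(6912/175)
  +(−1)^0/∏(0,2,3,3,1,0)! = 1/72  (running 1/72)
  +(−1)^1/∏(1,1,2,2,2,1)! = -1/8  (running -1/9)
  +(−1)^2/∏(2,0,1,1,3,2)! = 1/24  (running -5/72)
⟨..|..⟩ = √(6912/175)·(-5/72) = -0.436436

−√(4/21) ≈ -0.436436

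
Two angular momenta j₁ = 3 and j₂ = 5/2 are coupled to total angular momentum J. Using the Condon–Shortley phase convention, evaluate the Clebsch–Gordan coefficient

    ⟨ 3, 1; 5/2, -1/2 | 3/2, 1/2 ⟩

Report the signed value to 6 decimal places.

-0.097590

triangle: 4!·2!·1!/8! = 48/40320
(j±m)!: 4!·2!·2!·3!·2!·1! = 1152
prefactor² = (2J+1)·Δ·N² = 192/35
  k=1: −1/(1!·3!·1!·1!·1!·0!) = -1/6
  k=2: +1/(2!·2!·0!·0!·2!·1!) = 1/8
Σ = -1/24  ⇒  CG² = 192/35·(-1/24)² = 1/105
CG = −√(1/105) = -0.097590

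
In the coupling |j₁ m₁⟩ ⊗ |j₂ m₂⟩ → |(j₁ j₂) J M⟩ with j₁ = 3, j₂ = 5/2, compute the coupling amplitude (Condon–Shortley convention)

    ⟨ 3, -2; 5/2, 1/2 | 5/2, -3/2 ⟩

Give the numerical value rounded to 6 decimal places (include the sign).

j₁+j₂−J=3  J+j₁−j₂=3  J−j₁+j₂=2  j₁+j₂+J+1=9
(j₁±m₁, j₂±m₂, J±M) = (1,5,3,2,1,4)
P² = 288/7
sum k=2..3:
  [2] +1/12 = 1/12
  [3] −1/24 = -1/24
S = 1/24
C² = P²·S² = 1/14 ; C = +0.267261

+0.267261  (= +√(1/14))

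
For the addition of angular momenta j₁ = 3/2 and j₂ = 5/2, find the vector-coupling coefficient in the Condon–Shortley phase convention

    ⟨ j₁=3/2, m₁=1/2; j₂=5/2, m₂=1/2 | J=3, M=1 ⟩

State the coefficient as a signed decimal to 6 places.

+√(1/60) ≈ +0.129099

j₁+j₂−J=1  J+j₁−j₂=2  J−j₁+j₂=4  j₁+j₂+J+1=8
(j₁±m₁, j₂±m₂, J±M) = (2,1,3,2,4,2)
P² = 48/5
sum k=0..1:
  [0] +1/6 = 1/6
  [1] −1/8 = -1/8
S = 1/24
C² = P²·S² = 1/60 ; C = +0.129099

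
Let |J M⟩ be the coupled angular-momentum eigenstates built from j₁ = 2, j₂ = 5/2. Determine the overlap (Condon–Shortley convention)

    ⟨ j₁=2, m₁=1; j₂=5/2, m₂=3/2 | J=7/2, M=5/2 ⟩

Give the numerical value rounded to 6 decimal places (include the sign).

triangle: 1!·3!·4!/9! = 144/362880
(j±m)!: 3!·1!·4!·1!·6!·1! = 103680
prefactor² = (2J+1)·Δ·N² = 2304/7
  k=0: +1/(0!·1!·1!·4!·2!·0!) = 1/48
  k=1: −1/(1!·0!·0!·3!·3!·1!) = -1/36
Σ = -1/144  ⇒  CG² = 2304/7·(-1/144)² = 1/63
CG = −√(1/63) = -0.125988

-0.125988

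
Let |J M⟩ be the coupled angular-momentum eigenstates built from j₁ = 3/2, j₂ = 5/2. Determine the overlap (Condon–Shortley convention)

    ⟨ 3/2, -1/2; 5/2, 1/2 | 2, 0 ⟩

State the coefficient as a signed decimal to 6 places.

-0.267261

j₁+j₂−J=2  J+j₁−j₂=1  J−j₁+j₂=3  j₁+j₂+J+1=7
(j₁±m₁, j₂±m₂, J±M) = (1,2,3,2,2,2)
P² = 8/7
sum k=1..2:
  [1] −1/2 = -1/2
  [2] +1/4 = 1/4
S = -1/4
C² = P²·S² = 1/14 ; C = -0.267261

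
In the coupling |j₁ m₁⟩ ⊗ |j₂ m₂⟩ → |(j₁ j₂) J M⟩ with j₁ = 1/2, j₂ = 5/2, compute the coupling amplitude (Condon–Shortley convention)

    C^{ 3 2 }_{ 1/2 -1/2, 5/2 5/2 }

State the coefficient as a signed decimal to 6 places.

j₁+j₂−J=0  J+j₁−j₂=1  J−j₁+j₂=5  j₁+j₂+J+1=7
(j₁±m₁, j₂±m₂, J±M) = (0,1,5,0,5,1)
P² = 2400
sum k=0..0:
  [0] +1/120 = 1/120
S = 1/120
C² = P²·S² = 1/6 ; C = +0.408248

+0.408248  (= +√(1/6))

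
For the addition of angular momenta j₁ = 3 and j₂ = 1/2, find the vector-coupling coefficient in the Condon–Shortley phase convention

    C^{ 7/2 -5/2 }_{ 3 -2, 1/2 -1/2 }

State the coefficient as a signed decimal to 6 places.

triangle: 0!·6!·1!/8! = 720/40320
(j±m)!: 1!·5!·0!·1!·1!·6! = 86400
prefactor² = (2J+1)·Δ·N² = 86400/7
  k=0: +1/(0!·0!·5!·0!·1!·1!) = 1/120
Σ = 1/120  ⇒  CG² = 86400/7·1/120² = 6/7
CG = +√(6/7) = +0.925820

+0.925820  (= +√(6/7))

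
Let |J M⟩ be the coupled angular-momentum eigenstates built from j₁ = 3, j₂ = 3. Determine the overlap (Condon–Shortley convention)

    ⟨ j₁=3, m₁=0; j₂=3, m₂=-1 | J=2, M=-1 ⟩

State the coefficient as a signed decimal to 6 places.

triangle: 4!·2!·2!/9! = 96/362880
(j±m)!: 3!·3!·2!·4!·1!·3! = 10368
prefactor² = (2J+1)·Δ·N² = 96/7
  k=1: −1/(1!·3!·2!·1!·0!·1!) = -1/12
  k=2: +1/(2!·2!·1!·0!·1!·2!) = 1/8
Σ = 1/24  ⇒  CG² = 96/7·1/24² = 1/42
CG = +√(1/42) = +0.154303

+√(1/42) ≈ +0.154303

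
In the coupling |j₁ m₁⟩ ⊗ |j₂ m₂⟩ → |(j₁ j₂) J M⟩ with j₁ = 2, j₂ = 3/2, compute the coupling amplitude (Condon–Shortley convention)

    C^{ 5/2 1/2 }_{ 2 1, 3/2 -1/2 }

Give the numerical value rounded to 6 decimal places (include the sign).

+0.597614  (= +√(5/14))

√[6·1!3!2!/7! · 3!1!1!2!3!2!] = √(72/35)
  +(−1)^0/∏(0,1,1,1,2,1)! = 1/2  (running 1/2)
  +(−1)^1/∏(1,0,0,0,3,2)! = -1/12  (running 5/12)
⟨..|..⟩ = √(72/35)·(5/12) = +0.597614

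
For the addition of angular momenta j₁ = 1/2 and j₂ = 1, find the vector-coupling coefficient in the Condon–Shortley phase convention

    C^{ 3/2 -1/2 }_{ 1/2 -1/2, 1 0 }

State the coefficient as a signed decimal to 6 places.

+√(2/3) = +0.816497

√[4·0!1!2!/4! · 0!1!1!1!1!2!] = √(2/3)
  +(−1)^0/∏(0,0,1,1,0,1)! = 1  (running 1)
⟨..|..⟩ = √(2/3)·(1) = +0.816497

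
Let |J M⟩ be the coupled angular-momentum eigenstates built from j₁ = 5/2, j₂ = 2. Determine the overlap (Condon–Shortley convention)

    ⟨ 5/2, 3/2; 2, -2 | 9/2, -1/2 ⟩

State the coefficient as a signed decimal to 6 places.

j₁+j₂−J=0  J+j₁−j₂=5  J−j₁+j₂=4  j₁+j₂+J+1=10
(j₁±m₁, j₂±m₂, J±M) = (4,1,0,4,4,5)
P² = 92160/7
sum k=0..0:
  [0] +1/576 = 1/576
S = 1/576
C² = P²·S² = 5/126 ; C = +0.199205

+0.199205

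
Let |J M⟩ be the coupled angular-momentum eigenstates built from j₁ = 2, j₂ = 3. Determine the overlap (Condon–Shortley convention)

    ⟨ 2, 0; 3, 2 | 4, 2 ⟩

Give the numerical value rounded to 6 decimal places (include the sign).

−√(12/35) = -0.585540

√[9·1!3!5!/10! · 2!2!5!1!6!2!] = √(8640/7)
  +(−1)^0/∏(0,1,2,5,1,0)! = 1/240  (running 1/240)
  +(−1)^1/∏(1,0,1,4,2,1)! = -1/48  (running -1/60)
⟨..|..⟩ = √(8640/7)·(-1/60) = -0.585540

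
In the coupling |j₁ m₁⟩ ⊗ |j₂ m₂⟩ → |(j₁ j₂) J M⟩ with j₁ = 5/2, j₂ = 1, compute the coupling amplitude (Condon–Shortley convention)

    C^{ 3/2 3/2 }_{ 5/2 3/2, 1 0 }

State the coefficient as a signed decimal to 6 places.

-0.516398

√[4·2!3!0!/6! · 4!1!1!1!3!0!] = √(48/5)
  +(−1)^1/∏(1,1,0,0,3,0)! = -1/6  (running -1/6)
⟨..|..⟩ = √(48/5)·(-1/6) = -0.516398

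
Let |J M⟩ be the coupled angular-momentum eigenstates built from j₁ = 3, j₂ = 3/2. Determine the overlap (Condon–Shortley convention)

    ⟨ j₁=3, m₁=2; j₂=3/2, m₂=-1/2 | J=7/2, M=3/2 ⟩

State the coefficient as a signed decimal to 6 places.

+√(3/7) ≈ +0.654654

√[8·1!5!2!/9! · 5!1!1!2!5!2!] = √(6400/21)
  +(−1)^0/∏(0,1,1,1,4,1)! = 1/24  (running 1/24)
  +(−1)^1/∏(1,0,0,0,5,2)! = -1/240  (running 3/80)
⟨..|..⟩ = √(6400/21)·(3/80) = +0.654654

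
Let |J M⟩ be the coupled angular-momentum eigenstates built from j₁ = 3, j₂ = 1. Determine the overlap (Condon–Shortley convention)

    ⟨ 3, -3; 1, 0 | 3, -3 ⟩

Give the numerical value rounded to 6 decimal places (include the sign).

j₁+j₂−J=1  J+j₁−j₂=5  J−j₁+j₂=1  j₁+j₂+J+1=8
(j₁±m₁, j₂±m₂, J±M) = (0,6,1,1,0,6)
P² = 10800
sum k=1..1:
  [1] −1/120 = -1/120
S = -1/120
C² = P²·S² = 3/4 ; C = -0.866025

-0.866025  (= −√(3/4))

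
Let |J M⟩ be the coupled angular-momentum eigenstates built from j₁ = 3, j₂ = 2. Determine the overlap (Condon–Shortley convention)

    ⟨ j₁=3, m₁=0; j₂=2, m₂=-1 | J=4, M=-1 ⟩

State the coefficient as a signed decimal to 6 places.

+√(3/14) = +0.462910

triangle: 1!×5!×3!/10! = 720/3628800
(j±m)!: 3!×3!×1!×3!×3!×5! = 155520
prefactor² = (2J+1)×Δ×N² = 1944/7
  k=0: +1/(0!×1!×3!×1!×2!×2!) = 1/24
  k=1: −1/(1!×0!×2!×0!×3!×3!) = -1/72
Σ = 1/36  ⇒  CG² = 1944/7×1/36² = 3/14
CG = +√(3/14) = +0.462910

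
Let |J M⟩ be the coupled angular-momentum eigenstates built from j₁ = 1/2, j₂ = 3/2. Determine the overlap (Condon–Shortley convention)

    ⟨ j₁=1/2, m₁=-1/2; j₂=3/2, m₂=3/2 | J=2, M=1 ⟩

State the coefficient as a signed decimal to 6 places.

triangle: 0!*1!*3!/5! = 6/120
(j±m)!: 0!*1!*3!*0!*3!*1! = 36
prefactor² = (2J+1)*Δ*N² = 9
  k=0: +1/(0!*0!*1!*3!*0!*0!) = 1/6
Σ = 1/6  ⇒  CG² = 9*1/6² = 1/4
CG = +√(1/4) = +0.500000

+0.500000  (= +√(1/4))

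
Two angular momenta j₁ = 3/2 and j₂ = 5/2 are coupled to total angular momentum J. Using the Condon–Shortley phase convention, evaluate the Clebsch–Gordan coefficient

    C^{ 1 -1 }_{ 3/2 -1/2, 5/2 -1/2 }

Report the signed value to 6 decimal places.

+0.387298  (= +√(3/20))

j₁+j₂−J=3  J+j₁−j₂=0  J−j₁+j₂=2  j₁+j₂+J+1=6
(j₁±m₁, j₂±m₂, J±M) = (1,2,2,3,0,2)
P² = 12/5
sum k=2..2:
  [2] +1/4 = 1/4
S = 1/4
C² = P²·S² = 3/20 ; C = +0.387298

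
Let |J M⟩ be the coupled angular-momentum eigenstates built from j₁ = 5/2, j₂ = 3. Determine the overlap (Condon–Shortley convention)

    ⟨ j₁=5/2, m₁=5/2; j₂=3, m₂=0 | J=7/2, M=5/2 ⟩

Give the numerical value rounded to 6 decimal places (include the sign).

+√(8/21) ≈ +0.617213

√[8·2!3!4!/10! · 5!0!3!3!6!1!] = √(13824/7)
  +(−1)^0/∏(0,2,0,3,3,1)! = 1/72  (running 1/72)
⟨..|..⟩ = √(13824/7)·(1/72) = +0.617213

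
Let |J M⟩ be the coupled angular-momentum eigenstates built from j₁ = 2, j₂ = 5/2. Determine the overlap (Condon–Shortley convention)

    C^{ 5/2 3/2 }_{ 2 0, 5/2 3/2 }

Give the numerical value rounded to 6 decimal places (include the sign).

−√(1/70) ≈ -0.119523

√[6·2!2!3!/8! · 2!2!4!1!4!1!] = √(288/35)
  +(−1)^1/∏(1,1,1,3,1,0)! = -1/6  (running -1/6)
  +(−1)^2/∏(2,0,0,2,2,1)! = 1/8  (running -1/24)
⟨..|..⟩ = √(288/35)·(-1/24) = -0.119523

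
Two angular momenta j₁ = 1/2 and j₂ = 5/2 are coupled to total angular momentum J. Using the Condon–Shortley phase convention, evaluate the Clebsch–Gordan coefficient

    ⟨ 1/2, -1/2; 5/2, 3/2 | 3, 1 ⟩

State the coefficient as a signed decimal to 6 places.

+√(1/3) ≈ +0.577350

triangle: 0!*1!*5!/7! = 120/5040
(j±m)!: 0!*1!*4!*1!*4!*2! = 1152
prefactor² = (2J+1)*Δ*N² = 192
  k=0: +1/(0!*0!*1!*4!*0!*1!) = 1/24
Σ = 1/24  ⇒  CG² = 192*1/24² = 1/3
CG = +√(1/3) = +0.577350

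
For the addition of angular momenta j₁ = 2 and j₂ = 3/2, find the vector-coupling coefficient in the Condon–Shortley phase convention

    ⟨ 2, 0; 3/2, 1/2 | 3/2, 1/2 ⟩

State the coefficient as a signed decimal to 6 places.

−√(1/5) = -0.447214

j₁+j₂−J=2  J+j₁−j₂=2  J−j₁+j₂=1  j₁+j₂+J+1=6
(j₁±m₁, j₂±m₂, J±M) = (2,2,2,1,2,1)
P² = 16/45
sum k=1..2:
  [1] −1/1 = -1
  [2] +1/4 = 1/4
S = -3/4
C² = P²·S² = 1/5 ; C = -0.447214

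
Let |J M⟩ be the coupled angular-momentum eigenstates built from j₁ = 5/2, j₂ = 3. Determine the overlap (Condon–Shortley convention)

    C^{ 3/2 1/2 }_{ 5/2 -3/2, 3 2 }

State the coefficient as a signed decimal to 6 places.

-0.218218

j₁+j₂−J=4  J+j₁−j₂=1  J−j₁+j₂=2  j₁+j₂+J+1=8
(j₁±m₁, j₂±m₂, J±M) = (1,4,5,1,2,1)
P² = 192/7
sum k=3..4:
  [3] −1/12 = -1/12
  [4] +1/24 = 1/24
S = -1/24
C² = P²·S² = 1/21 ; C = -0.218218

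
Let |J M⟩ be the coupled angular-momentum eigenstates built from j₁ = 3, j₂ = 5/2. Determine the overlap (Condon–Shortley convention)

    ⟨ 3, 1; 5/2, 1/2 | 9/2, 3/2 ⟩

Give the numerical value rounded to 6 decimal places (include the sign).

√[10·1!5!4!/11! · 4!2!3!2!6!3!] = √(138240/77)
  +(−1)^0/∏(0,1,2,3,3,1)! = 1/72  (running 1/72)
  +(−1)^1/∏(1,0,1,2,4,2)! = -1/96  (running 1/288)
⟨..|..⟩ = √(138240/77)·(1/288) = +0.147122

+0.147122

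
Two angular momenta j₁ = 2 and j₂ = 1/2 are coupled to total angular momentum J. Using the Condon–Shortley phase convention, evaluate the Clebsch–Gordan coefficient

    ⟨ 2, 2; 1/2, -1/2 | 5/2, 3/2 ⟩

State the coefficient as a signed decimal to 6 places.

√[6·0!4!1!/6! · 4!0!0!1!4!1!] = √(576/5)
  +(−1)^0/∏(0,0,0,0,4,1)! = 1/24  (running 1/24)
⟨..|..⟩ = √(576/5)·(1/24) = +0.447214

+√(1/5) = +0.447214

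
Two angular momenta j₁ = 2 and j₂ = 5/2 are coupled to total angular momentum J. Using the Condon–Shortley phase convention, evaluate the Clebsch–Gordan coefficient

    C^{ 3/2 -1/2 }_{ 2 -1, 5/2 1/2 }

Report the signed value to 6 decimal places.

√[4·3!1!2!/7! · 1!3!3!2!1!2!] = √(48/35)
  +(−1)^2/∏(2,1,1,1,0,1)! = 1/2  (running 1/2)
  +(−1)^3/∏(3,0,0,0,1,2)! = -1/12  (running 5/12)
⟨..|..⟩ = √(48/35)·(5/12) = +0.487950

+√(5/21) = +0.487950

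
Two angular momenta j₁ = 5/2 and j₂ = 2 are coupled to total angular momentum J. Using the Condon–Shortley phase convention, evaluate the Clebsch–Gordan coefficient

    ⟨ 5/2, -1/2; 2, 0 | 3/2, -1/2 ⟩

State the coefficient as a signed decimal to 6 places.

+√(2/35) = +0.239046

triangle: 3!×2!×1!/7! = 12/5040
(j±m)!: 2!×3!×2!×2!×1!×2! = 96
prefactor² = (2J+1)×Δ×N² = 32/35
  k=1: −1/(1!×2!×2!×1!×0!×0!) = -1/4
  k=2: +1/(2!×1!×1!×0!×1!×1!) = 1/2
Σ = 1/4  ⇒  CG² = 32/35×1/4² = 2/35
CG = +√(2/35) = +0.239046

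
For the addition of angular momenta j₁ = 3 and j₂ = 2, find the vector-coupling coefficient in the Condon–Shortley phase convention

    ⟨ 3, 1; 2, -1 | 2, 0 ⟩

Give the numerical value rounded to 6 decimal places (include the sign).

triangle: 3!*3!*1!/8! = 36/40320
(j±m)!: 4!*2!*1!*3!*2!*2! = 1152
prefactor² = (2J+1)*Δ*N² = 36/7
  k=0: +1/(0!*3!*2!*1!*1!*0!) = 1/12
  k=1: −1/(1!*2!*1!*0!*2!*1!) = -1/4
Σ = -1/6  ⇒  CG² = 36/7*(-1/6)² = 1/7
CG = −√(1/7) = -0.377964

-0.377964  (= −√(1/7))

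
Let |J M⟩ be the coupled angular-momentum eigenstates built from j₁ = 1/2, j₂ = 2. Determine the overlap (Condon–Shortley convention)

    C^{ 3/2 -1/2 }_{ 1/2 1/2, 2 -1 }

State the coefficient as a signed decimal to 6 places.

√[4·1!0!3!/5! · 1!0!1!3!1!2!] = √(12/5)
  +(−1)^0/∏(0,1,0,1,0,2)! = 1/2  (running 1/2)
⟨..|..⟩ = √(12/5)·(1/2) = +0.774597

+0.774597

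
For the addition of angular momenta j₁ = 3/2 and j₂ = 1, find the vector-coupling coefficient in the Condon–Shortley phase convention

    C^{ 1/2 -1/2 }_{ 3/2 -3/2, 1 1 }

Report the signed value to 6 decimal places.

+0.707107  (= +√(1/2))

√[2·2!1!0!/4! · 0!3!2!0!0!1!] = √(2)
  +(−1)^2/∏(2,0,1,0,0,0)! = 1/2  (running 1/2)
⟨..|..⟩ = √(2)·(1/2) = +0.707107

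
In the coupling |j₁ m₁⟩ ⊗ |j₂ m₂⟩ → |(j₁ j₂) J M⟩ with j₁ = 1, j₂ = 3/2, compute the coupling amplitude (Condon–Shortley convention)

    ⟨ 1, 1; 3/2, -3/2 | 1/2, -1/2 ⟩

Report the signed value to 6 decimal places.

j₁+j₂−J=2  J+j₁−j₂=0  J−j₁+j₂=1  j₁+j₂+J+1=4
(j₁±m₁, j₂±m₂, J±M) = (2,0,0,3,0,1)
P² = 2
sum k=0..0:
  [0] +1/2 = 1/2
S = 1/2
C² = P²·S² = 1/2 ; C = +0.707107

+√(1/2) ≈ +0.707107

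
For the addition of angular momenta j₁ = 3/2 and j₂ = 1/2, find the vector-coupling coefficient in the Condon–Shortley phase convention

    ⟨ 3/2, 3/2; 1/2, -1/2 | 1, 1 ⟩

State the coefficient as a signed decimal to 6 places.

+0.866025

triangle: 1!×2!×0!/4! = 2/24
(j±m)!: 3!×0!×0!×1!×2!×0! = 12
prefactor² = (2J+1)×Δ×N² = 3
  k=0: +1/(0!×1!×0!×0!×2!×0!) = 1/2
Σ = 1/2  ⇒  CG² = 3×1/2² = 3/4
CG = +√(3/4) = +0.866025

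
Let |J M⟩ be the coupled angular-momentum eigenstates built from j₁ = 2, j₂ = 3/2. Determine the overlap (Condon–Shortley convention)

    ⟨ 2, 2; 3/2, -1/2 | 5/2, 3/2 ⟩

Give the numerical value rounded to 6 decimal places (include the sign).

+0.676123

j₁+j₂−J=1  J+j₁−j₂=3  J−j₁+j₂=2  j₁+j₂+J+1=7
(j₁±m₁, j₂±m₂, J±M) = (4,0,1,2,4,1)
P² = 576/35
sum k=0..0:
  [0] +1/6 = 1/6
S = 1/6
C² = P²·S² = 16/35 ; C = +0.676123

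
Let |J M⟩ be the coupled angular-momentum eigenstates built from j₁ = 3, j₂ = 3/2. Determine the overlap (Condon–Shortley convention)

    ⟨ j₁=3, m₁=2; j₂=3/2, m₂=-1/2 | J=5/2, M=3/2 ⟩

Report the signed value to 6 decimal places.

+√(1/14) ≈ +0.267261

√[6·2!4!1!/8! · 5!1!1!2!4!1!] = √(288/7)
  +(−1)^0/∏(0,2,1,1,3,0)! = 1/12  (running 1/12)
  +(−1)^1/∏(1,1,0,0,4,1)! = -1/24  (running 1/24)
⟨..|..⟩ = √(288/7)·(1/24) = +0.267261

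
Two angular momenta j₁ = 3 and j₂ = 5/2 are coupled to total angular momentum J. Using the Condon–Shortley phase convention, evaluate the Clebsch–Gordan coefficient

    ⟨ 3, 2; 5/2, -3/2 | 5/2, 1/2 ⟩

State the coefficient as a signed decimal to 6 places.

triangle: 3!*3!*2!/9! = 72/362880
(j±m)!: 5!*1!*1!*4!*3!*2! = 34560
prefactor² = (2J+1)*Δ*N² = 288/7
  k=0: +1/(0!*3!*1!*1!*2!*1!) = 1/12
  k=1: −1/(1!*2!*0!*0!*3!*2!) = -1/24
Σ = 1/24  ⇒  CG² = 288/7*1/24² = 1/14
CG = +√(1/14) = +0.267261

+0.267261  (= +√(1/14))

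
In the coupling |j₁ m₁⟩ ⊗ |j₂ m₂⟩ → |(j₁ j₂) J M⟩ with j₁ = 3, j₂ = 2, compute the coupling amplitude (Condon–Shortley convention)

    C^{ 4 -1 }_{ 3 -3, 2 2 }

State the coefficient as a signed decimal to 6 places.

j₁+j₂−J=1  J+j₁−j₂=5  J−j₁+j₂=3  j₁+j₂+J+1=10
(j₁±m₁, j₂±m₂, J±M) = (0,6,4,0,3,5)
P² = 155520/7
sum k=1..1:
  [1] −1/720 = -1/720
S = -1/720
C² = P²·S² = 3/70 ; C = -0.207020

-0.207020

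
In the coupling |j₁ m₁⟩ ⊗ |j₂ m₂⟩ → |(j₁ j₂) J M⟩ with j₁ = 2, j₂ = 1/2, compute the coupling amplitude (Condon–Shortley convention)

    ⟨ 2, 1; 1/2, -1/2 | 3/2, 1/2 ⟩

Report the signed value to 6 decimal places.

triangle: 1!·3!·0!/5! = 6/120
(j±m)!: 3!·1!·0!·1!·2!·1! = 12
prefactor² = (2J+1)·Δ·N² = 12/5
  k=0: +1/(0!·1!·1!·0!·2!·0!) = 1/2
Σ = 1/2  ⇒  CG² = 12/5·1/2² = 3/5
CG = +√(3/5) = +0.774597

+√(3/5) = +0.774597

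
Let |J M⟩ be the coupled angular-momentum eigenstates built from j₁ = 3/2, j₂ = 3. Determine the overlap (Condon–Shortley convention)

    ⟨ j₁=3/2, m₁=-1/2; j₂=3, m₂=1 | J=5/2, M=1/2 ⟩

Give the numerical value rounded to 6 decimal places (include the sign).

j₁+j₂−J=2  J+j₁−j₂=1  J−j₁+j₂=4  j₁+j₂+J+1=8
(j₁±m₁, j₂±m₂, J±M) = (1,2,4,2,3,2)
P² = 288/35
sum k=1..2:
  [1] −1/6 = -1/6
  [2] +1/8 = 1/8
S = -1/24
C² = P²·S² = 1/70 ; C = -0.119523

−√(1/70) = -0.119523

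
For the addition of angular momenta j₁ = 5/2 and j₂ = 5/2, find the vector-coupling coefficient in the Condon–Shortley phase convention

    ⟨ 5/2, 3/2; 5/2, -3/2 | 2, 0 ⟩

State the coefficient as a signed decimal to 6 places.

+√(1/84) = +0.109109

triangle: 3!*2!*2!/8! = 24/40320
(j±m)!: 4!*1!*1!*4!*2!*2! = 2304
prefactor² = (2J+1)*Δ*N² = 48/7
  k=0: +1/(0!*3!*1!*1!*1!*1!) = 1/6
  k=1: −1/(1!*2!*0!*0!*2!*2!) = -1/8
Σ = 1/24  ⇒  CG² = 48/7*1/24² = 1/84
CG = +√(1/84) = +0.109109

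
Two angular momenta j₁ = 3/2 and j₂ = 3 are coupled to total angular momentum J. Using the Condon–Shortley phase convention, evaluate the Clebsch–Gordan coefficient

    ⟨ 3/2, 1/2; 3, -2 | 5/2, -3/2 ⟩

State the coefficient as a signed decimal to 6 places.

√[6·2!1!4!/8! · 2!1!1!5!1!4!] = √(288/7)
  +(−1)^0/∏(0,2,1,1,0,3)! = 1/12  (running 1/12)
  +(−1)^1/∏(1,1,0,0,1,4)! = -1/24  (running 1/24)
⟨..|..⟩ = √(288/7)·(1/24) = +0.267261

+0.267261  (= +√(1/14))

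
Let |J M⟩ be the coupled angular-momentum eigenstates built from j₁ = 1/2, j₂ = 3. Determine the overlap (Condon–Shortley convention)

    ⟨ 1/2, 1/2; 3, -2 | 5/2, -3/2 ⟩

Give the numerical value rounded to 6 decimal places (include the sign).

+√(5/7) ≈ +0.845154

triangle: 1!×0!×5!/7! = 120/5040
(j±m)!: 1!×0!×1!×5!×1!×4! = 2880
prefactor² = (2J+1)×Δ×N² = 2880/7
  k=0: +1/(0!×1!×0!×1!×0!×4!) = 1/24
Σ = 1/24  ⇒  CG² = 2880/7×1/24² = 5/7
CG = +√(5/7) = +0.845154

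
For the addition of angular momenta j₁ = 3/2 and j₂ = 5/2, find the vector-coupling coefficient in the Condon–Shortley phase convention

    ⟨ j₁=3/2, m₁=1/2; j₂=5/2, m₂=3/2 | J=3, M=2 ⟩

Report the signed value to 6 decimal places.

−√(1/12) = -0.288675

triangle: 1!*2!*4!/8! = 48/40320
(j±m)!: 2!*1!*4!*1!*5!*1! = 5760
prefactor² = (2J+1)*Δ*N² = 48
  k=0: +1/(0!*1!*1!*4!*1!*0!) = 1/24
  k=1: −1/(1!*0!*0!*3!*2!*1!) = -1/12
Σ = -1/24  ⇒  CG² = 48*(-1/24)² = 1/12
CG = −√(1/12) = -0.288675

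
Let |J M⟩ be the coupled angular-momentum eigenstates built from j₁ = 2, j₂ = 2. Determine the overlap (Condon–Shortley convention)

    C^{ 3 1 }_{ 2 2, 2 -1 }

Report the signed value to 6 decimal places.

+0.547723  (= +√(3/10))

√[7·1!3!3!/8! · 4!0!1!3!4!2!] = √(216/5)
  +(−1)^0/∏(0,1,0,1,3,2)! = 1/12  (running 1/12)
⟨..|..⟩ = √(216/5)·(1/12) = +0.547723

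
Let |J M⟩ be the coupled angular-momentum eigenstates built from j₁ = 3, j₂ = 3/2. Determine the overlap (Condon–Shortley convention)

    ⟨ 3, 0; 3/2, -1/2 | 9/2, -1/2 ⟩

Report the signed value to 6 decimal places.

+0.690066

triangle: 0!·6!·3!/10! = 4320/3628800
(j±m)!: 3!·3!·1!·2!·4!·5! = 207360
prefactor² = (2J+1)·Δ·N² = 17280/7
  k=0: +1/(0!·0!·3!·1!·3!·2!) = 1/72
Σ = 1/72  ⇒  CG² = 17280/7·1/72² = 10/21
CG = +√(10/21) = +0.690066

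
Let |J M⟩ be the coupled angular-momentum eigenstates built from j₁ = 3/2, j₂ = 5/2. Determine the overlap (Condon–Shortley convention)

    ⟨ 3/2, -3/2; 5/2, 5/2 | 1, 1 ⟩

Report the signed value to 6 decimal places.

√[3·3!0!2!/6! · 0!3!5!0!2!0!] = √(72)
  +(−1)^3/∏(3,0,0,2,0,0)! = -1/12  (running -1/12)
⟨..|..⟩ = √(72)·(-1/12) = -0.707107

−√(1/2) ≈ -0.707107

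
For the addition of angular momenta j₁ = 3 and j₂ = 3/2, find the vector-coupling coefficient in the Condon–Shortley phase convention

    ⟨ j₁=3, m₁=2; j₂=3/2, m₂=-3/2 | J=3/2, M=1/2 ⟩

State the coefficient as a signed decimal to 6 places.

+0.534522

√[4·3!3!0!/7! · 5!1!0!3!2!1!] = √(288/7)
  +(−1)^0/∏(0,3,1,0,2,0)! = 1/12  (running 1/12)
⟨..|..⟩ = √(288/7)·(1/12) = +0.534522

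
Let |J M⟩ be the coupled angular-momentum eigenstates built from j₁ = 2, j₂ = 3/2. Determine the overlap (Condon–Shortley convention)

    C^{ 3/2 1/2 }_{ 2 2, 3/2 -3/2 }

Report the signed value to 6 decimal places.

triangle: 2!*2!*1!/6! = 4/720
(j±m)!: 4!*0!*0!*3!*2!*1! = 288
prefactor² = (2J+1)*Δ*N² = 32/5
  k=0: +1/(0!*2!*0!*0!*2!*1!) = 1/4
Σ = 1/4  ⇒  CG² = 32/5*1/4² = 2/5
CG = +√(2/5) = +0.632456

+0.632456  (= +√(2/5))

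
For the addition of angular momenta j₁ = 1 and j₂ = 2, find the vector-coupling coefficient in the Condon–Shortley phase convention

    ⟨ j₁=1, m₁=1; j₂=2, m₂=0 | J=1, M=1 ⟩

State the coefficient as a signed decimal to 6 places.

triangle: 2!·0!·2!/5! = 4/120
(j±m)!: 2!·0!·2!·2!·2!·0! = 16
prefactor² = (2J+1)·Δ·N² = 8/5
  k=0: +1/(0!·2!·0!·2!·0!·0!) = 1/4
Σ = 1/4  ⇒  CG² = 8/5·1/4² = 1/10
CG = +√(1/10) = +0.316228

+√(1/10) ≈ +0.316228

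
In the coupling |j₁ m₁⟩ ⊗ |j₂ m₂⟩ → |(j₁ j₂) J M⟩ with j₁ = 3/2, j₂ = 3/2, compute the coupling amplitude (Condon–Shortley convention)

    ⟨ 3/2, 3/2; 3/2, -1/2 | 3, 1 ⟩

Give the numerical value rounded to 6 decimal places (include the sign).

+√(1/5) ≈ +0.447214

triangle: 0!·3!·3!/7! = 36/5040
(j±m)!: 3!·0!·1!·2!·4!·2! = 576
prefactor² = (2J+1)·Δ·N² = 144/5
  k=0: +1/(0!·0!·0!·1!·3!·2!) = 1/12
Σ = 1/12  ⇒  CG² = 144/5·1/12² = 1/5
CG = +√(1/5) = +0.447214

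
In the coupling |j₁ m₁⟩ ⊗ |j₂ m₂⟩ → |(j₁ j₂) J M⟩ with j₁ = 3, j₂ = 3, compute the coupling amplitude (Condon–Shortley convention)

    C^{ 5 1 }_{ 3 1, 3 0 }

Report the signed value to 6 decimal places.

+√(5/42) = +0.345033

triangle: 1!×5!×5!/12! = 14400/479001600
(j±m)!: 4!×2!×3!×3!×6!×4! = 29859840
prefactor² = (2J+1)×Δ×N² = 69120/7
  k=0: +1/(0!×1!×2!×3!×3!×2!) = 1/144
  k=1: −1/(1!×0!×1!×2!×4!×3!) = -1/288
Σ = 1/288  ⇒  CG² = 69120/7×1/288² = 5/42
CG = +√(5/42) = +0.345033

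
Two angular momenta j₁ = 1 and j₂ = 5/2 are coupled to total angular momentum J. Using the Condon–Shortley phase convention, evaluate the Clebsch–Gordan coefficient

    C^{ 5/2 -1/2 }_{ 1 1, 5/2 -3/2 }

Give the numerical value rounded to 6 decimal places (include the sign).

triangle: 1!×1!×4!/7! = 24/5040
(j±m)!: 2!×0!×1!×4!×2!×3! = 576
prefactor² = (2J+1)×Δ×N² = 576/35
  k=0: +1/(0!×1!×0!×1!×1!×3!) = 1/6
Σ = 1/6  ⇒  CG² = 576/35×1/6² = 16/35
CG = +√(16/35) = +0.676123

+√(16/35) = +0.676123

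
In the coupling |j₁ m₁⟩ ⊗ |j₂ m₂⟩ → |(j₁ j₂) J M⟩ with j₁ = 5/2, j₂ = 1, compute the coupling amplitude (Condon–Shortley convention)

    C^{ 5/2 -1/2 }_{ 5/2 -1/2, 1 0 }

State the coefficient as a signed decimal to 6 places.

√[6·1!4!1!/7! · 2!3!1!1!2!3!] = √(144/35)
  +(−1)^0/∏(0,1,3,1,1,0)! = 1/6  (running 1/6)
  +(−1)^1/∏(1,0,2,0,2,1)! = -1/4  (running -1/12)
⟨..|..⟩ = √(144/35)·(-1/12) = -0.169031

-0.169031  (= −√(1/35))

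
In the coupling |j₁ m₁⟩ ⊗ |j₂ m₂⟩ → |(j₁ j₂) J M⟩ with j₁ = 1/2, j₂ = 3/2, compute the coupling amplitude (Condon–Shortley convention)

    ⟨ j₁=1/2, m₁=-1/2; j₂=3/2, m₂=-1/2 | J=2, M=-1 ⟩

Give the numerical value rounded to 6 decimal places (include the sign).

triangle: 0!×1!×3!/5! = 6/120
(j±m)!: 0!×1!×1!×2!×1!×3! = 12
prefactor² = (2J+1)×Δ×N² = 3
  k=0: +1/(0!×0!×1!×1!×0!×2!) = 1/2
Σ = 1/2  ⇒  CG² = 3×1/2² = 3/4
CG = +√(3/4) = +0.866025

+0.866025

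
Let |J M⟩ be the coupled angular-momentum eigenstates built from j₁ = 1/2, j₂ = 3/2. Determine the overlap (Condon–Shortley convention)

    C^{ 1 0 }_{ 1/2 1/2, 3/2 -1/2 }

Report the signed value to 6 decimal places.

√[3·1!0!2!/4! · 1!0!1!2!1!1!] = √(1/2)
  +(−1)^0/∏(0,1,0,1,0,1)! = 1  (running 1)
⟨..|..⟩ = √(1/2)·(1) = +0.707107

+√(1/2) ≈ +0.707107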